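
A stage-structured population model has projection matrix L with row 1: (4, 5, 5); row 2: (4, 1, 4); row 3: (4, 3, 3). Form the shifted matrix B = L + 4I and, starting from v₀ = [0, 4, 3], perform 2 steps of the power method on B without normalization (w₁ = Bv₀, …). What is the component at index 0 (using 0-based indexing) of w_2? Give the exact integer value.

605

B = L + 4I has rows (8, 5, 5); (4, 5, 4); (4, 3, 7)
w1 = Bv₀ = (8·0 + 5·4 + 5·3; 4·0 + 5·4 + 4·3; 4·0 + 3·4 + 7·3) = (35, 32, 33)
w2 = Bw1 = (8·35 + 5·32 + 5·33; 4·35 + 5·32 + 4·33; 4·35 + 3·32 + 7·33) = (605, 432, 467)
Requested component of w2: 605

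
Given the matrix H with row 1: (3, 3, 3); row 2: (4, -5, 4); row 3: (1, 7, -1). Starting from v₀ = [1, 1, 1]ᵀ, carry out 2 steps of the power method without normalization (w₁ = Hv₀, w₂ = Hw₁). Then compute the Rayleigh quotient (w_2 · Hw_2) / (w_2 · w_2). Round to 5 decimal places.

w1 = Hv₀ = (3·1 + 3·1 + 3·1; 4·1 + (-5)·1 + 4·1; 1·1 + 7·1 + (-1)·1) = (9, 3, 7)
w2 = Hw1 = (3·9 + 3·3 + 3·7; 4·9 + (-5)·3 + 4·7; 1·9 + 7·3 + (-1)·7) = (57, 49, 23)
Hw2 = (387, 75, 377)
w2·Hw2 = 57·387 + 49·75 + 23·377 = 34405; w2·w2 = 57·57 + 49·49 + 23·23 = 6179
λ ≈ 34405/6179 = 5.56805

λ ≈ 5.56805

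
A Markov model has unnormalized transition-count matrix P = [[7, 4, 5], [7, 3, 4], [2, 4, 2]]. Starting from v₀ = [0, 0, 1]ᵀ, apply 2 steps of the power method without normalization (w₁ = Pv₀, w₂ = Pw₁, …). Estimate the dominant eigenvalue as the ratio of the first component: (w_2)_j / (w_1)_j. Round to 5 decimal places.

w1 = Pv₀ = (7·0 + 4·0 + 5·1; 7·0 + 3·0 + 4·1; 2·0 + 4·0 + 2·1) = (5, 4, 2)
w2 = Pw1 = (7·5 + 4·4 + 5·2; 7·5 + 3·4 + 4·2; 2·5 + 4·4 + 2·2) = (61, 55, 30)
Ratio at component: 61 / 5 = 12.20000

12.20000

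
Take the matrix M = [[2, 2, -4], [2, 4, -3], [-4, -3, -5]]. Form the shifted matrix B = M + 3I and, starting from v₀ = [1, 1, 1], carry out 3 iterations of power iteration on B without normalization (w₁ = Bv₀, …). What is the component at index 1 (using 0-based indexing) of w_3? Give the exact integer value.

687

B = M + 3I has rows (5, 2, -4); (2, 7, -3); (-4, -3, -2)
w1 = Bv₀ = (3, 6, -9)
w2 = Bw1 = (63, 75, -12)
w3 = Bw2 = (513, 687, -453)
Requested component of w3: 687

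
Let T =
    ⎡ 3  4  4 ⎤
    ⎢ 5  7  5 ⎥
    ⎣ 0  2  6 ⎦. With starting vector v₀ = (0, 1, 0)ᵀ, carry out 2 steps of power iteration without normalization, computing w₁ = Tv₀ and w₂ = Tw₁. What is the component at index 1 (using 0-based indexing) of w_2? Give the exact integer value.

w1 = Tv₀ = (4, 7, 2)
w2 = Tw1 = (48, 79, 26)
The requested component of w2 is 79.

79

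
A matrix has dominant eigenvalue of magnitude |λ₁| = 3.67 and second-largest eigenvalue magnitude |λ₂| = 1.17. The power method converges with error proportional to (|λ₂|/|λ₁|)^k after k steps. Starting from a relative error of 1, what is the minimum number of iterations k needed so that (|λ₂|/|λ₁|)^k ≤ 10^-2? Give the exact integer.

|λ₂/λ₁| = 1.17/3.67 = 0.31880
Need k ≥ ln(10^-2) / ln(0.31880) = -4.6052 / -1.1432 ≈ 4.028
Smallest integer k satisfying the bound: 5

5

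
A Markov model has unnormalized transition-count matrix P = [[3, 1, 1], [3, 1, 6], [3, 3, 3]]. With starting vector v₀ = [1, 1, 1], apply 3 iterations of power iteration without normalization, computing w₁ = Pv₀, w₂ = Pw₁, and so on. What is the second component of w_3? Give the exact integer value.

613

w1 = Pv₀ = (3·1 + 1·1 + 1·1; 3·1 + 1·1 + 6·1; 3·1 + 3·1 + 3·1) = (5, 10, 9)
w2 = Pw1 = (3·5 + 1·10 + 1·9; 3·5 + 1·10 + 6·9; 3·5 + 3·10 + 3·9) = (34, 79, 72)
w3 = Pw2 = (253, 613, 555)
The requested component of w3 is 613.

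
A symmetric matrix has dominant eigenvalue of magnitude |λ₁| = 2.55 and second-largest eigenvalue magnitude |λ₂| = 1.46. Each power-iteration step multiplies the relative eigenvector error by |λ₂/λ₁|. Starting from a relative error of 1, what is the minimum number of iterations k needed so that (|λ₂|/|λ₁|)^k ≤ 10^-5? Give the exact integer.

|λ₂/λ₁| = 1.46/2.55 = 0.57255
Need k ≥ ln(10^-5) / ln(0.57255) = -11.5129 / -0.5577 ≈ 20.645
Smallest integer k satisfying the bound: 21

21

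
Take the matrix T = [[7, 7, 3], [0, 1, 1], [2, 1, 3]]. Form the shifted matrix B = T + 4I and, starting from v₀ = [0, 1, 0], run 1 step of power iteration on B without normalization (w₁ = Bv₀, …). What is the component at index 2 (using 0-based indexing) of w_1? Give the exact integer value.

B = T + 4I has rows (11, 7, 3); (0, 5, 1); (2, 1, 7)
w1 = Bv₀ = (11·0 + 7·1 + 3·0; 0·0 + 5·1 + 1·0; 2·0 + 1·1 + 7·0) = (7, 5, 1)
Requested component of w1: 1

1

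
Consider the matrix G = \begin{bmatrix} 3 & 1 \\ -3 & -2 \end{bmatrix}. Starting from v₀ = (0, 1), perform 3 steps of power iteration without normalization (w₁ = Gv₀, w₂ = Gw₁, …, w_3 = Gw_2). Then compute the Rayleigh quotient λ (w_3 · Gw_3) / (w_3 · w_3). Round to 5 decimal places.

w1 = Gv₀ = (3·0 + 1·1; (-3)·0 + (-2)·1) = (1, -2)
w2 = Gw1 = (3·1 + 1·(-2); (-3)·1 + (-2)·(-2)) = (1, 1)
w3 = Gw2 = (4, -5)
Gw3 = (7, -2)
w3·Gw3 = 4·7 + (-5)·(-2) = 38; w3·w3 = 4·4 + (-5)·(-5) = 41
λ ≈ 38/41 = 0.92683

0.92683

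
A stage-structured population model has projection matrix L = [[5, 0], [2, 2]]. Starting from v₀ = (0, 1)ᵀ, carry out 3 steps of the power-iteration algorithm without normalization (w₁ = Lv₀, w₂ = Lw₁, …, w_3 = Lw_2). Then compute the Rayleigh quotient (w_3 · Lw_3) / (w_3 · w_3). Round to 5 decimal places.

λ ≈ 2.00000

w1 = Lv₀ = (5·0 + 0·1; 2·0 + 2·1) = (0, 2)
w2 = Lw1 = (5·0 + 0·2; 2·0 + 2·2) = (0, 4)
w3 = Lw2 = (0, 8)
Lw3 = (0, 16)
w3·Lw3 = 0·0 + 8·16 = 128; w3·w3 = 0·0 + 8·8 = 64
λ ≈ 128/64 = 2.00000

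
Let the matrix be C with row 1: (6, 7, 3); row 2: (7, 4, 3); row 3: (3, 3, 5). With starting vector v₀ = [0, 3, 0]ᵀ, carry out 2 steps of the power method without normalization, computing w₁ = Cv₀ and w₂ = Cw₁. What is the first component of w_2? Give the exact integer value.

w1 = Cv₀ = (6·0 + 7·3 + 3·0; 7·0 + 4·3 + 3·0; 3·0 + 3·3 + 5·0) = (21, 12, 9)
w2 = Cw1 = (6·21 + 7·12 + 3·9; 7·21 + 4·12 + 3·9; 3·21 + 3·12 + 5·9) = (237, 222, 144)
The requested component of w2 is 237.

237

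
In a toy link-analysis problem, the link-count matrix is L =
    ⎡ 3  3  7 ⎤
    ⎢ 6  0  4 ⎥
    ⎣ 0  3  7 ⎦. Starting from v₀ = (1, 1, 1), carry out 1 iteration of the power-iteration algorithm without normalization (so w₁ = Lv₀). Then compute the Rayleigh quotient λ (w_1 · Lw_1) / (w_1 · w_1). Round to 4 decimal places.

10.8049

w1 = Lv₀ = (3·1 + 3·1 + 7·1; 6·1 + 0·1 + 4·1; 0·1 + 3·1 + 7·1) = (13, 10, 10)
Lw1 = (139, 118, 100)
w1·Lw1 = 13·139 + 10·118 + 10·100 = 3987; w1·w1 = 13·13 + 10·10 + 10·10 = 369
λ ≈ 3987/369 = 10.8049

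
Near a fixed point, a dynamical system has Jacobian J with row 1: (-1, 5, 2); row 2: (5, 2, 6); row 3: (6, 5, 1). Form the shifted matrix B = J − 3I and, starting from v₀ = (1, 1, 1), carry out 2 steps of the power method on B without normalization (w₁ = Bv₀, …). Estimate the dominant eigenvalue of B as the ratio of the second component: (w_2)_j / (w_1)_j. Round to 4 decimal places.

B = J − 3I has rows (-4, 5, 2); (5, -1, 6); (6, 5, -2)
w1 = Bv₀ = ((-4)·1 + 5·1 + 2·1; 5·1 + (-1)·1 + 6·1; 6·1 + 5·1 + (-2)·1) = (3, 10, 9)
w2 = Bw1 = ((-4)·3 + 5·10 + 2·9; 5·3 + (-1)·10 + 6·9; 6·3 + 5·10 + (-2)·9) = (56, 59, 50)
Ratio: 59/10 = 5.9000

μ ≈ 5.9000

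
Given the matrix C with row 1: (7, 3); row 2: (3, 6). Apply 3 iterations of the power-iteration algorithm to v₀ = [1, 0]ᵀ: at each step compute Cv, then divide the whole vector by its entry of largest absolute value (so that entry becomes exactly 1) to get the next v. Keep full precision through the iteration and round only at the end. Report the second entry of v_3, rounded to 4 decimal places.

0.7801

Cv0 = (7.00000, 3.00000); divide by 7.00000 → v1 = (1.00000, 0.42857)
Cv1 = (8.28571, 5.57143); divide by 8.28571 → v2 = (1.00000, 0.67241)
Cv2 = (9.01724, 7.03448); divide by 9.01724 → v3 = (1.00000, 0.78011)
Requested entry of v3: 408/523 = 0.7801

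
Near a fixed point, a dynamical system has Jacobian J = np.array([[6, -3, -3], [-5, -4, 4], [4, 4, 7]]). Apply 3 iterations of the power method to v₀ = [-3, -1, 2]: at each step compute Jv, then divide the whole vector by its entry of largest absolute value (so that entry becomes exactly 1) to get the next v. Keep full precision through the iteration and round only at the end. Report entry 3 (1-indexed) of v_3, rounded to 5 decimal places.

Jv0 = (-21.000000, 27.000000, -2.000000); divide by 27.000000 → v1 = (-0.777778, 1.000000, -0.074074)
Jv1 = (-7.444444, -0.407407, 0.370370); divide by -7.444444 → v2 = (1.000000, 0.054726, -0.049751)
Jv2 = (5.985075, -5.417910, 3.870647); divide by 5.985075 → v3 = (1.000000, -0.905237, 0.646717)
Requested entry of v3: -778/-1203 = 0.64672

0.64672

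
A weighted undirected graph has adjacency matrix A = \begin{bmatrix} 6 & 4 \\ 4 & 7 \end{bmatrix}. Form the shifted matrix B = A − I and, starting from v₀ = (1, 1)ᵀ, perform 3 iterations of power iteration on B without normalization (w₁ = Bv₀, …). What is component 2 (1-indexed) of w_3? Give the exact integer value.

916

B = A − I has rows (5, 4); (4, 6)
w1 = Bv₀ = (5·1 + 4·1; 4·1 + 6·1) = (9, 10)
w2 = Bw1 = (5·9 + 4·10; 4·9 + 6·10) = (85, 96)
w3 = Bw2 = (809, 916)
Requested component of w3: 916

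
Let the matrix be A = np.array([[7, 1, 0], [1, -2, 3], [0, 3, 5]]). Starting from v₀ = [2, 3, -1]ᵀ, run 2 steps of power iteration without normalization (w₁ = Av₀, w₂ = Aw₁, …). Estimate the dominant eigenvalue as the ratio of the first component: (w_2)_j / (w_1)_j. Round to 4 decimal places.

w1 = Av₀ = (7·2 + 1·3 + 0·(-1); 1·2 + (-2)·3 + 3·(-1); 0·2 + 3·3 + 5·(-1)) = (17, -7, 4)
w2 = Aw1 = (7·17 + 1·(-7) + 0·4; 1·17 + (-2)·(-7) + 3·4; 0·17 + 3·(-7) + 5·4) = (112, 43, -1)
Ratio at component: 112 / 17 = 6.5882

6.5882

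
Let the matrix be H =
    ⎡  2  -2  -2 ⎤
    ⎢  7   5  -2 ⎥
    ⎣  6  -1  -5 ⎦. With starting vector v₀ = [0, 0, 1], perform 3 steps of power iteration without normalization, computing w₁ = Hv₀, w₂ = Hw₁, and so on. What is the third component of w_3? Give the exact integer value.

-1

w1 = Hv₀ = (2·0 + (-2)·0 + (-2)·1; 7·0 + 5·0 + (-2)·1; 6·0 + (-1)·0 + (-5)·1) = (-2, -2, -5)
w2 = Hw1 = (2·(-2) + (-2)·(-2) + (-2)·(-5); 7·(-2) + 5·(-2) + (-2)·(-5); 6·(-2) + (-1)·(-2) + (-5)·(-5)) = (10, -14, 15)
w3 = Hw2 = (18, -30, -1)
The requested component of w3 is -1.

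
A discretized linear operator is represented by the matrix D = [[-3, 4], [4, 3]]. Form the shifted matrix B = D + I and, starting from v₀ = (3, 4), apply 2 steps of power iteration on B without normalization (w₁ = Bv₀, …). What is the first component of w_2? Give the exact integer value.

B = D + I has rows (-2, 4); (4, 4)
w1 = Bv₀ = ((-2)·3 + 4·4; 4·3 + 4·4) = (10, 28)
w2 = Bw1 = ((-2)·10 + 4·28; 4·10 + 4·28) = (92, 152)
Requested component of w2: 92

92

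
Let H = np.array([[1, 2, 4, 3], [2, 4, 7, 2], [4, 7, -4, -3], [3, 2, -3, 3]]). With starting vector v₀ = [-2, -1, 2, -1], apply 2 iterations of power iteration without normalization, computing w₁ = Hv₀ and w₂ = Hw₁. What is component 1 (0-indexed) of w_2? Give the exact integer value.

w1 = Hv₀ = (1·(-2) + 2·(-1) + 4·2 + 3·(-1); 2·(-2) + 4·(-1) + 7·2 + 2·(-1); 4·(-2) + 7·(-1) + (-4)·2 + (-3)·(-1); 3·(-2) + 2·(-1) + (-3)·2 + 3·(-1)) = (1, 4, -20, -17)
w2 = Hw1 = (1·1 + 2·4 + 4·(-20) + 3·(-17); 2·1 + 4·4 + 7·(-20) + 2·(-17); 4·1 + 7·4 + (-4)·(-20) + (-3)·(-17); 3·1 + 2·4 + (-3)·(-20) + 3·(-17)) = (-122, -156, 163, 20)
The requested component of w2 is -156.

-156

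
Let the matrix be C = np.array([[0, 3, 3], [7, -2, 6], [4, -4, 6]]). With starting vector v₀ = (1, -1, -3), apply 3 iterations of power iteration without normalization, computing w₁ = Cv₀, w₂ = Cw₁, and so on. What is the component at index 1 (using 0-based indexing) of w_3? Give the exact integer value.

w1 = Cv₀ = (0·1 + 3·(-1) + 3·(-3); 7·1 + (-2)·(-1) + 6·(-3); 4·1 + (-4)·(-1) + 6·(-3)) = (-12, -9, -10)
w2 = Cw1 = (0·(-12) + 3·(-9) + 3·(-10); 7·(-12) + (-2)·(-9) + 6·(-10); 4·(-12) + (-4)·(-9) + 6·(-10)) = (-57, -126, -72)
w3 = Cw2 = (-594, -579, -156)
The requested component of w3 is -579.

-579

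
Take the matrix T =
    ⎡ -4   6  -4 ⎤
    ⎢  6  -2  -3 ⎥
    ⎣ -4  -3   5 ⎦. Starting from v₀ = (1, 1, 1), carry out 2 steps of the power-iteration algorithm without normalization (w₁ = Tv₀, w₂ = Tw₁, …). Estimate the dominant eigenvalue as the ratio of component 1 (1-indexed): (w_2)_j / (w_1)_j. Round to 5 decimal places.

-11.00000

w1 = Tv₀ = ((-4)·1 + 6·1 + (-4)·1; 6·1 + (-2)·1 + (-3)·1; (-4)·1 + (-3)·1 + 5·1) = (-2, 1, -2)
w2 = Tw1 = ((-4)·(-2) + 6·1 + (-4)·(-2); 6·(-2) + (-2)·1 + (-3)·(-2); (-4)·(-2) + (-3)·1 + 5·(-2)) = (22, -8, -5)
Ratio at component: 22 / -2 = -11.00000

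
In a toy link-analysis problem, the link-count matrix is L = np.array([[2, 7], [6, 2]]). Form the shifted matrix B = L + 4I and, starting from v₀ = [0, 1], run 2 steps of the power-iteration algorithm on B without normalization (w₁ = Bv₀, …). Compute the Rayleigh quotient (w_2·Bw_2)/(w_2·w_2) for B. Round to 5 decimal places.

B = L + 4I has rows (6, 7); (6, 6)
w1 = Bv₀ = (6·0 + 7·1; 6·0 + 6·1) = (7, 6)
w2 = Bw1 = (6·7 + 7·6; 6·7 + 6·6) = (84, 78)
Bw2 = (1050, 972)
w2·Bw2 = 164016; w2·w2 = 13140; μ ≈ 164016/13140 = 12.48219

12.48219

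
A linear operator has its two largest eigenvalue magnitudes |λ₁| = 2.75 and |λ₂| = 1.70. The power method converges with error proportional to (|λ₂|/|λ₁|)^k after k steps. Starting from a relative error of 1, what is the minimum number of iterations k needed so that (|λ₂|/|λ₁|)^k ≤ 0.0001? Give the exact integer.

|λ₂/λ₁| = 1.70/2.75 = 0.61818
Need k ≥ ln(0.0001) / ln(0.61818) = -9.2103 / -0.4810 ≈ 19.149
Smallest integer k satisfying the bound: 20

20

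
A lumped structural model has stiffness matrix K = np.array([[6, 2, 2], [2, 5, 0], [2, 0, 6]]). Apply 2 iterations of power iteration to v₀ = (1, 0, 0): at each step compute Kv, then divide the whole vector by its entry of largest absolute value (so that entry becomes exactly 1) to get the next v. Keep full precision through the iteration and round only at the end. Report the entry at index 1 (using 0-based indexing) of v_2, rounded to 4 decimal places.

Kv0 = (6.00000, 2.00000, 2.00000); divide by 6.00000 → v1 = (1.00000, 0.33333, 0.33333)
Kv1 = (7.33333, 3.66667, 4.00000); divide by 7.33333 → v2 = (1.00000, 0.50000, 0.54545)
Requested entry of v2: 22/44 = 0.5000

0.5000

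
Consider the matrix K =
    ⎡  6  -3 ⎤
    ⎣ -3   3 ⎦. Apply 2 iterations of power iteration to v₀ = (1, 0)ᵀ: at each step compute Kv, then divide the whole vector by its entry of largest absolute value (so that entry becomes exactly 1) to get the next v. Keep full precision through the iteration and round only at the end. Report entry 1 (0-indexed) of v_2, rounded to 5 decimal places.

-0.60000

Kv0 = (6.000000, -3.000000); divide by 6.000000 → v1 = (1.000000, -0.500000)
Kv1 = (7.500000, -4.500000); divide by 7.500000 → v2 = (1.000000, -0.600000)
Requested entry of v2: -27/45 = -0.60000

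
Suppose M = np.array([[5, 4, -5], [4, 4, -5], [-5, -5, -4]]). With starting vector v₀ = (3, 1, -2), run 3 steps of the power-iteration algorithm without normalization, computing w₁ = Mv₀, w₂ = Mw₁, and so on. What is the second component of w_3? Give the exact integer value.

3491

w1 = Mv₀ = (5·3 + 4·1 + (-5)·(-2); 4·3 + 4·1 + (-5)·(-2); (-5)·3 + (-5)·1 + (-4)·(-2)) = (29, 26, -12)
w2 = Mw1 = (5·29 + 4·26 + (-5)·(-12); 4·29 + 4·26 + (-5)·(-12); (-5)·29 + (-5)·26 + (-4)·(-12)) = (309, 280, -227)
w3 = Mw2 = (3800, 3491, -2037)
The requested component of w3 is 3491.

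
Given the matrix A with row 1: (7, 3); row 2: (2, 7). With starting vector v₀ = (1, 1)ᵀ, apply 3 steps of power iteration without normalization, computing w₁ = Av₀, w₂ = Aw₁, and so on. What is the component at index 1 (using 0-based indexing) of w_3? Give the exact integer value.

w1 = Av₀ = (7·1 + 3·1; 2·1 + 7·1) = (10, 9)
w2 = Aw1 = (7·10 + 3·9; 2·10 + 7·9) = (97, 83)
w3 = Aw2 = (928, 775)
The requested component of w3 is 775.

775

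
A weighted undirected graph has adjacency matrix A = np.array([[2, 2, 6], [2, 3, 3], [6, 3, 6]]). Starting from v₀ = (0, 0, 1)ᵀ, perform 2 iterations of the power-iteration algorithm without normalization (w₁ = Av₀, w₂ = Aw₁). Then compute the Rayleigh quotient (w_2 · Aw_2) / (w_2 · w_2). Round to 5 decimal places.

w1 = Av₀ = (2·0 + 2·0 + 6·1; 2·0 + 3·0 + 3·1; 6·0 + 3·0 + 6·1) = (6, 3, 6)
w2 = Aw1 = (2·6 + 2·3 + 6·6; 2·6 + 3·3 + 3·6; 6·6 + 3·3 + 6·6) = (54, 39, 81)
Aw2 = (672, 468, 927)
w2·Aw2 = 54·672 + 39·468 + 81·927 = 129627; w2·w2 = 54·54 + 39·39 + 81·81 = 10998
λ ≈ 129627/10998 = 11.78642

11.78642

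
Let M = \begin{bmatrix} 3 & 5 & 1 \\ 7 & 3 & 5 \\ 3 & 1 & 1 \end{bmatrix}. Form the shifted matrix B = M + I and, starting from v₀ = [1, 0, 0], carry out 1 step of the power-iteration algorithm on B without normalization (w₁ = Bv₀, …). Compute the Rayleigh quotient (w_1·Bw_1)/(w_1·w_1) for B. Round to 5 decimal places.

B = M + I has rows (4, 5, 1); (7, 4, 5); (3, 1, 2)
w1 = Bv₀ = (4·1 + 5·0 + 1·0; 7·1 + 4·0 + 5·0; 3·1 + 1·0 + 2·0) = (4, 7, 3)
Bw1 = (54, 71, 25)
w1·Bw1 = 788; w1·w1 = 74; μ ≈ 788/74 = 10.64865

μ ≈ 10.64865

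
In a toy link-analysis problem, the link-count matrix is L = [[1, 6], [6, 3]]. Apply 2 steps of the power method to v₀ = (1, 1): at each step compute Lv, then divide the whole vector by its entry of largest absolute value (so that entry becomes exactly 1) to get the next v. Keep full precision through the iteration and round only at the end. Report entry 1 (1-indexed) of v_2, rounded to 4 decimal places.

Lv0 = (7.00000, 9.00000); divide by 9.00000 → v1 = (0.77778, 1.00000)
Lv1 = (6.77778, 7.66667); divide by 7.66667 → v2 = (0.88406, 1.00000)
Requested entry of v2: 61/69 = 0.8841

0.8841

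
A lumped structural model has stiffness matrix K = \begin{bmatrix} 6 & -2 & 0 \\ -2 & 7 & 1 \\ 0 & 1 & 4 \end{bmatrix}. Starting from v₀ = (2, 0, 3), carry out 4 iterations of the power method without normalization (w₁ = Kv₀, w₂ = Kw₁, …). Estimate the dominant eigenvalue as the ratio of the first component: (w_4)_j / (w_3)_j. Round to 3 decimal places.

w1 = Kv₀ = (12, -1, 12)
w2 = Kw1 = (74, -19, 47)
w3 = Kw2 = (482, -234, 169)
w4 = Kw3 = (3360, -2433, 442)
Ratio at component: 3360 / 482 = 6.971

6.971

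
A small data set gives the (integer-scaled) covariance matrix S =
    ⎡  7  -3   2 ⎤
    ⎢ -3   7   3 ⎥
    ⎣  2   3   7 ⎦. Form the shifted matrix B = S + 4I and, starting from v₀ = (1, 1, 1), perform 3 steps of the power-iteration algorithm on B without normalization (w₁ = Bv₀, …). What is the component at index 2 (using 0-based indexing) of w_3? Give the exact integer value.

3154

B = S + 4I has rows (11, -3, 2); (-3, 11, 3); (2, 3, 11)
w1 = Bv₀ = (10, 11, 16)
w2 = Bw1 = (109, 139, 229)
w3 = Bw2 = (1240, 1889, 3154)
Requested component of w3: 3154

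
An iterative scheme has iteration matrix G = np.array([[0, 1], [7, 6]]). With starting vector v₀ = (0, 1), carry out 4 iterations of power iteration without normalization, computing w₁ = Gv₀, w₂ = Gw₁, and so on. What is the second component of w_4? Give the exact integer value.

2101

w1 = Gv₀ = (1, 6)
w2 = Gw1 = (6, 43)
w3 = Gw2 = (43, 300)
w4 = Gw3 = (300, 2101)
The requested component of w4 is 2101.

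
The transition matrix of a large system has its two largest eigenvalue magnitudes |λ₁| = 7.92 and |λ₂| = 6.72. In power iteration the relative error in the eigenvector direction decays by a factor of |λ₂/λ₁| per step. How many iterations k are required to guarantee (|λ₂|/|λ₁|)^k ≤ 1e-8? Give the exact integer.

|λ₂/λ₁| = 6.72/7.92 = 0.84848
Need k ≥ ln(1e-8) / ln(0.84848) = -18.4207 / -0.1643 ≈ 112.114
Smallest integer k satisfying the bound: 113

113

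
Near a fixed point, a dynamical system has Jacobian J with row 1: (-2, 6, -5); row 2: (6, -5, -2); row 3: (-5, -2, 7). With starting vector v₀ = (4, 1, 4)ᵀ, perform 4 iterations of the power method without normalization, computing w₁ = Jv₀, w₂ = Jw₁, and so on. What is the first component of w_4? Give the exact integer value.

w1 = Jv₀ = ((-2)·4 + 6·1 + (-5)·4; 6·4 + (-5)·1 + (-2)·4; (-5)·4 + (-2)·1 + 7·4) = (-22, 11, 6)
w2 = Jw1 = ((-2)·(-22) + 6·11 + (-5)·6; 6·(-22) + (-5)·11 + (-2)·6; (-5)·(-22) + (-2)·11 + 7·6) = (80, -199, 130)
w3 = Jw2 = (-2004, 1215, 908)
w4 = Jw3 = (6758, -19915, 13946)
The requested component of w4 is 6758.

6758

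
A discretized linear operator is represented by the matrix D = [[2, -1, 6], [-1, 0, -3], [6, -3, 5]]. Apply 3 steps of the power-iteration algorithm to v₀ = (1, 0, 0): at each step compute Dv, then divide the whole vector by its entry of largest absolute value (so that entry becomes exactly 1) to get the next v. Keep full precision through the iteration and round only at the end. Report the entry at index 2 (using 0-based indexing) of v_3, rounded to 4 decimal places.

Dv0 = (2.00000, -1.00000, 6.00000); divide by 6.00000 → v1 = (0.33333, -0.16667, 1.00000)
Dv1 = (6.83333, -3.33333, 7.50000); divide by 7.50000 → v2 = (0.91111, -0.44444, 1.00000)
Dv2 = (8.26667, -3.91111, 11.80000); divide by 11.80000 → v3 = (0.70056, -0.33145, 1.00000)
Requested entry of v3: 531/531 = 1.0000

1.0000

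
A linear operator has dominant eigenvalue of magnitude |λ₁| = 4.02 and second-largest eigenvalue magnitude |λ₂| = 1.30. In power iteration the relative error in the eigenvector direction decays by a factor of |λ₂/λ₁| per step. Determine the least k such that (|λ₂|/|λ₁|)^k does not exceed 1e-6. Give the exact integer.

|λ₂/λ₁| = 1.30/4.02 = 0.32338
Need k ≥ ln(1e-6) / ln(0.32338) = -13.8155 / -1.1289 ≈ 12.238
Smallest integer k satisfying the bound: 13

13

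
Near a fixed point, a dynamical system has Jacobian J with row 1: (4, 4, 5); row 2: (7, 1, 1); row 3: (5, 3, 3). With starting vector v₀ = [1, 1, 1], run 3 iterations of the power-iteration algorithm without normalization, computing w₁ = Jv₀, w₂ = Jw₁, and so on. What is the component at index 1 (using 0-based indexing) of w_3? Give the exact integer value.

w1 = Jv₀ = (4·1 + 4·1 + 5·1; 7·1 + 1·1 + 1·1; 5·1 + 3·1 + 3·1) = (13, 9, 11)
w2 = Jw1 = (4·13 + 4·9 + 5·11; 7·13 + 1·9 + 1·11; 5·13 + 3·9 + 3·11) = (143, 111, 125)
w3 = Jw2 = (1641, 1237, 1423)
The requested component of w3 is 1237.

1237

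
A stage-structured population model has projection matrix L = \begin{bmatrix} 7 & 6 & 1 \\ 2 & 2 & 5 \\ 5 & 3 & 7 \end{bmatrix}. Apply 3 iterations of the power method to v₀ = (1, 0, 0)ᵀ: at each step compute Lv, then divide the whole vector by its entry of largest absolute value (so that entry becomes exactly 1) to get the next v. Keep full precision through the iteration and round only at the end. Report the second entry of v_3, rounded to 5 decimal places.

0.60343

Lv0 = (7.000000, 2.000000, 5.000000); divide by 7.000000 → v1 = (1.000000, 0.285714, 0.714286)
Lv1 = (9.428571, 6.142857, 10.857143); divide by 10.857143 → v2 = (0.868421, 0.565789, 1.000000)
Lv2 = (10.473684, 7.868421, 13.039474); divide by 13.039474 → v3 = (0.803229, 0.603431, 1.000000)
Requested entry of v3: 598/991 = 0.60343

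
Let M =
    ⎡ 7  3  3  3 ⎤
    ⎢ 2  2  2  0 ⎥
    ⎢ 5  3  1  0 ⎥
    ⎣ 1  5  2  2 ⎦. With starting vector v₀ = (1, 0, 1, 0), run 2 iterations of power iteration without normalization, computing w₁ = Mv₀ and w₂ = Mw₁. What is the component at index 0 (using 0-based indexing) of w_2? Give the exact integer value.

109

w1 = Mv₀ = (7·1 + 3·0 + 3·1 + 3·0; 2·1 + 2·0 + 2·1 + 0·0; 5·1 + 3·0 + 1·1 + 0·0; 1·1 + 5·0 + 2·1 + 2·0) = (10, 4, 6, 3)
w2 = Mw1 = (7·10 + 3·4 + 3·6 + 3·3; 2·10 + 2·4 + 2·6 + 0·3; 5·10 + 3·4 + 1·6 + 0·3; 1·10 + 5·4 + 2·6 + 2·3) = (109, 40, 68, 48)
The requested component of w2 is 109.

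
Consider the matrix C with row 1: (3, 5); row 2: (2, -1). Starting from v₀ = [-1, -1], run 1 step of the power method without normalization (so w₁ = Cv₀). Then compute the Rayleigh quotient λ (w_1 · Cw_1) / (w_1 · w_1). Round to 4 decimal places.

w1 = Cv₀ = (3·(-1) + 5·(-1); 2·(-1) + (-1)·(-1)) = (-8, -1)
Cw1 = (-29, -15)
w1·Cw1 = (-8)·(-29) + (-1)·(-15) = 247; w1·w1 = (-8)·(-8) + (-1)·(-1) = 65
λ ≈ 247/65 = 3.8000

3.8000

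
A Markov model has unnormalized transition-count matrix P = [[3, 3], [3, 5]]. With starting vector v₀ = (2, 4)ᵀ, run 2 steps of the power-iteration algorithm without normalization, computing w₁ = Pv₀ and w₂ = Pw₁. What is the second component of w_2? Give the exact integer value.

184

w1 = Pv₀ = (3·2 + 3·4; 3·2 + 5·4) = (18, 26)
w2 = Pw1 = (3·18 + 3·26; 3·18 + 5·26) = (132, 184)
The requested component of w2 is 184.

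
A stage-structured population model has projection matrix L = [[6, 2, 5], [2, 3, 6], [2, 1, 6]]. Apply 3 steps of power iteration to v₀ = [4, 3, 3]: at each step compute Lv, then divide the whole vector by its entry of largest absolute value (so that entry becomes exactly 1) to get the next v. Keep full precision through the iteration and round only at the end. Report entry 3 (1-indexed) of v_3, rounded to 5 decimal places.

0.60918

Lv0 = (45.000000, 35.000000, 29.000000); divide by 45.000000 → v1 = (1.000000, 0.777778, 0.644444)
Lv1 = (10.777778, 8.200000, 6.644444); divide by 10.777778 → v2 = (1.000000, 0.760825, 0.616495)
Lv2 = (10.604124, 7.981443, 6.459794); divide by 10.604124 → v3 = (1.000000, 0.752674, 0.609178)
Requested entry of v3: 3133/5143 = 0.60918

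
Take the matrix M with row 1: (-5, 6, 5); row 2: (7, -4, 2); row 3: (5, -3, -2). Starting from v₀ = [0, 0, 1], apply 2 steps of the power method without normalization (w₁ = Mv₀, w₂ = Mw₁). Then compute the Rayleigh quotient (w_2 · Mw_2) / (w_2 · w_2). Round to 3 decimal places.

λ ≈ -11.667

w1 = Mv₀ = ((-5)·0 + 6·0 + 5·1; 7·0 + (-4)·0 + 2·1; 5·0 + (-3)·0 + (-2)·1) = (5, 2, -2)
w2 = Mw1 = ((-5)·5 + 6·2 + 5·(-2); 7·5 + (-4)·2 + 2·(-2); 5·5 + (-3)·2 + (-2)·(-2)) = (-23, 23, 23)
Mw2 = (368, -207, -230)
w2·Mw2 = (-23)·368 + 23·(-207) + 23·(-230) = -18515; w2·w2 = (-23)·(-23) + 23·23 + 23·23 = 1587
λ ≈ -18515/1587 = -11.667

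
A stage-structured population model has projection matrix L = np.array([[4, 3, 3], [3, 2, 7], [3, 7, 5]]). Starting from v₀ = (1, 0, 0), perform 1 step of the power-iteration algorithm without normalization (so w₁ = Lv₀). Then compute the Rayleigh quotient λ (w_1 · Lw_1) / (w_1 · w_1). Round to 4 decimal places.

11.6765

w1 = Lv₀ = (4, 3, 3)
Lw1 = (34, 39, 48)
w1·Lw1 = 4·34 + 3·39 + 3·48 = 397; w1·w1 = 4·4 + 3·3 + 3·3 = 34
λ ≈ 397/34 = 11.6765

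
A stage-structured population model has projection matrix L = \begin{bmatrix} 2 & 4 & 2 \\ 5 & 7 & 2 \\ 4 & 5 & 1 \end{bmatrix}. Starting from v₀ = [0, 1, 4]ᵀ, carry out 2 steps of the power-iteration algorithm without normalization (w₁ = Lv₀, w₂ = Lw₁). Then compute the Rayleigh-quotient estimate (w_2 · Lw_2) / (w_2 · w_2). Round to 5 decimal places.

w1 = Lv₀ = (2·0 + 4·1 + 2·4; 5·0 + 7·1 + 2·4; 4·0 + 5·1 + 1·4) = (12, 15, 9)
w2 = Lw1 = (2·12 + 4·15 + 2·9; 5·12 + 7·15 + 2·9; 4·12 + 5·15 + 1·9) = (102, 183, 132)
Lw2 = (1200, 2055, 1455)
w2·Lw2 = 102·1200 + 183·2055 + 132·1455 = 690525; w2·w2 = 102·102 + 183·183 + 132·132 = 61317
λ ≈ 690525/61317 = 11.26156

11.26156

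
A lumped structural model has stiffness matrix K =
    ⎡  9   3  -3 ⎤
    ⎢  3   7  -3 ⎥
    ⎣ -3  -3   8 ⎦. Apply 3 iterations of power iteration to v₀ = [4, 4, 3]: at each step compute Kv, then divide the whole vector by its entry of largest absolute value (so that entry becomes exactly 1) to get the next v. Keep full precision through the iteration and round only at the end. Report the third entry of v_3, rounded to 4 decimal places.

-0.7132

Kv0 = (39.00000, 31.00000, 0.00000); divide by 39.00000 → v1 = (1.00000, 0.79487, 0.00000)
Kv1 = (11.38462, 8.56410, -5.38462); divide by 11.38462 → v2 = (1.00000, 0.75225, -0.47297)
Kv2 = (12.67568, 9.68468, -9.04054); divide by 12.67568 → v3 = (1.00000, 0.76404, -0.71322)
Requested entry of v3: -4014/5628 = -0.7132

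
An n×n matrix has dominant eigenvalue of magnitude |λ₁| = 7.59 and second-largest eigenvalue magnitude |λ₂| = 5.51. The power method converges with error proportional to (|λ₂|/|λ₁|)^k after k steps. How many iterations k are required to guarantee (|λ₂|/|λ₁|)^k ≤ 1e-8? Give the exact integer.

58

|λ₂/λ₁| = 5.51/7.59 = 0.72596
Need k ≥ ln(1e-8) / ln(0.72596) = -18.4207 / -0.3203 ≈ 57.517
Smallest integer k satisfying the bound: 58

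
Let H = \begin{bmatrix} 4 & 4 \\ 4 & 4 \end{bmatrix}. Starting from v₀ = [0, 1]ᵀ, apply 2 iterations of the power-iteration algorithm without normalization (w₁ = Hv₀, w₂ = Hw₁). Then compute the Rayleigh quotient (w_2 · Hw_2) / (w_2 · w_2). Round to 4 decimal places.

w1 = Hv₀ = (4·0 + 4·1; 4·0 + 4·1) = (4, 4)
w2 = Hw1 = (4·4 + 4·4; 4·4 + 4·4) = (32, 32)
Hw2 = (256, 256)
w2·Hw2 = 32·256 + 32·256 = 16384; w2·w2 = 32·32 + 32·32 = 2048
λ ≈ 16384/2048 = 8.0000

λ ≈ 8.0000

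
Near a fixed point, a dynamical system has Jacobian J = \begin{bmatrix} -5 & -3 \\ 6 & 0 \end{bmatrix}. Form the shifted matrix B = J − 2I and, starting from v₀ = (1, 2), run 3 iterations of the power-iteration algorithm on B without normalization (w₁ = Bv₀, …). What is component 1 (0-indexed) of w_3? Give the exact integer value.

B = J − 2I has rows (-7, -3); (6, -2)
w1 = Bv₀ = (-13, 2)
w2 = Bw1 = (85, -82)
w3 = Bw2 = (-349, 674)
Requested component of w3: 674

674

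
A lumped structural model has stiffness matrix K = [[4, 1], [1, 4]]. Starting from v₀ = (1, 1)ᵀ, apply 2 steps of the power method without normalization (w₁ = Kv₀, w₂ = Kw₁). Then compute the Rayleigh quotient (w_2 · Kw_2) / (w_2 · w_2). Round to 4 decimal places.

5.0000

w1 = Kv₀ = (4·1 + 1·1; 1·1 + 4·1) = (5, 5)
w2 = Kw1 = (4·5 + 1·5; 1·5 + 4·5) = (25, 25)
Kw2 = (125, 125)
w2·Kw2 = 25·125 + 25·125 = 6250; w2·w2 = 25·25 + 25·25 = 1250
λ ≈ 6250/1250 = 5.0000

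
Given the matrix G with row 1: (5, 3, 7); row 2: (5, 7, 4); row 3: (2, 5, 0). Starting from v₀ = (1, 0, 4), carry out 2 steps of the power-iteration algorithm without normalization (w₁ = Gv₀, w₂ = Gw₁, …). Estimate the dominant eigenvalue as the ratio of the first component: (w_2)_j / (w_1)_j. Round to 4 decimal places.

λ ≈ 7.3333

w1 = Gv₀ = (5·1 + 3·0 + 7·4; 5·1 + 7·0 + 4·4; 2·1 + 5·0 + 0·4) = (33, 21, 2)
w2 = Gw1 = (5·33 + 3·21 + 7·2; 5·33 + 7·21 + 4·2; 2·33 + 5·21 + 0·2) = (242, 320, 171)
Ratio at component: 242 / 33 = 7.3333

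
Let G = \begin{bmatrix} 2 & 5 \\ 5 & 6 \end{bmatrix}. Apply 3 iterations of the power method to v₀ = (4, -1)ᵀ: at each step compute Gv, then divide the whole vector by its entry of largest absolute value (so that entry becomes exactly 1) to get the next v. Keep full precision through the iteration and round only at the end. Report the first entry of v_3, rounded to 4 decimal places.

Gv0 = (3.00000, 14.00000); divide by 14.00000 → v1 = (0.21429, 1.00000)
Gv1 = (5.42857, 7.07143); divide by 7.07143 → v2 = (0.76768, 1.00000)
Gv2 = (6.53535, 9.83838); divide by 9.83838 → v3 = (0.66427, 1.00000)
Requested entry of v3: 647/974 = 0.6643

0.6643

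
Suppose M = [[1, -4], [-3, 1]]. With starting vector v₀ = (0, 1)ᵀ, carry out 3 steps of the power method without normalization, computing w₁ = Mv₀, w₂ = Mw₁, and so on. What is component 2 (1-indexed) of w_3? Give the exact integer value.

37

w1 = Mv₀ = (1·0 + (-4)·1; (-3)·0 + 1·1) = (-4, 1)
w2 = Mw1 = (1·(-4) + (-4)·1; (-3)·(-4) + 1·1) = (-8, 13)
w3 = Mw2 = (-60, 37)
The requested component of w3 is 37.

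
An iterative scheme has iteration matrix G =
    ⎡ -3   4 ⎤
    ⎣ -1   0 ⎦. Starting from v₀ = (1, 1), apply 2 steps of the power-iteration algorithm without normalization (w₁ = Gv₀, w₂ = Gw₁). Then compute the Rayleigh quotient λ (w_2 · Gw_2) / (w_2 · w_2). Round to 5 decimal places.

w1 = Gv₀ = ((-3)·1 + 4·1; (-1)·1 + 0·1) = (1, -1)
w2 = Gw1 = ((-3)·1 + 4·(-1); (-1)·1 + 0·(-1)) = (-7, -1)
Gw2 = (17, 7)
w2·Gw2 = (-7)·17 + (-1)·7 = -126; w2·w2 = (-7)·(-7) + (-1)·(-1) = 50
λ ≈ -126/50 = -2.52000

λ ≈ -2.52000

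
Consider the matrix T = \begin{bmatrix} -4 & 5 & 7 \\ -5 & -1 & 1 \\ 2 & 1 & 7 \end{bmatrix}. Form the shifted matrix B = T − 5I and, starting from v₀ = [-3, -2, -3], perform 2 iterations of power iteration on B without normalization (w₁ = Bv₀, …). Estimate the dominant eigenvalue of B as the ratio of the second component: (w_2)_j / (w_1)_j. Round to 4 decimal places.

μ ≈ -5.7500

B = T − 5I has rows (-9, 5, 7); (-5, -6, 1); (2, 1, 2)
w1 = Bv₀ = ((-9)·(-3) + 5·(-2) + 7·(-3); (-5)·(-3) + (-6)·(-2) + 1·(-3); 2·(-3) + 1·(-2) + 2·(-3)) = (-4, 24, -14)
w2 = Bw1 = ((-9)·(-4) + 5·24 + 7·(-14); (-5)·(-4) + (-6)·24 + 1·(-14); 2·(-4) + 1·24 + 2·(-14)) = (58, -138, -12)
Ratio: -138/24 = -5.7500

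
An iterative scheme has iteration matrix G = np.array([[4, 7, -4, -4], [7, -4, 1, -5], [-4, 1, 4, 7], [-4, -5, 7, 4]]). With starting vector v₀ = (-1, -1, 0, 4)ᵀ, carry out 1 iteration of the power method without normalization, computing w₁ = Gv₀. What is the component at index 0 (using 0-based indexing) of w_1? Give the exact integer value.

-27

w1 = Gv₀ = (4·(-1) + 7·(-1) + (-4)·0 + (-4)·4; 7·(-1) + (-4)·(-1) + 1·0 + (-5)·4; (-4)·(-1) + 1·(-1) + 4·0 + 7·4; (-4)·(-1) + (-5)·(-1) + 7·0 + 4·4) = (-27, -23, 31, 25)
The requested component of w1 is -27.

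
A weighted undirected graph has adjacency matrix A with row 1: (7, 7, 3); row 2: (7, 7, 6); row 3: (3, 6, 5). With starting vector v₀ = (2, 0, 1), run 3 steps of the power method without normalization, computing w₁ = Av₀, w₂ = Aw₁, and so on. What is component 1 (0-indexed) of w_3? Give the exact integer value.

5675

w1 = Av₀ = (17, 20, 11)
w2 = Aw1 = (292, 325, 226)
w3 = Aw2 = (4997, 5675, 3956)
The requested component of w3 is 5675.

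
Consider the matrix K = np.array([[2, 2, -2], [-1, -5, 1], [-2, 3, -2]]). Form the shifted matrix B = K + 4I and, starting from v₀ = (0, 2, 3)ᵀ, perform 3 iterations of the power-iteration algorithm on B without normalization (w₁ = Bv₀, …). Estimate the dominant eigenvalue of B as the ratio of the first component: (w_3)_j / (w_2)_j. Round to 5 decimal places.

7.05882

B = K + 4I has rows (6, 2, -2); (-1, -1, 1); (-2, 3, 2)
w1 = Bv₀ = (-2, 1, 12)
w2 = Bw1 = (-34, 13, 31)
w3 = Bw2 = (-240, 52, 169)
Ratio: -240/-34 = 7.05882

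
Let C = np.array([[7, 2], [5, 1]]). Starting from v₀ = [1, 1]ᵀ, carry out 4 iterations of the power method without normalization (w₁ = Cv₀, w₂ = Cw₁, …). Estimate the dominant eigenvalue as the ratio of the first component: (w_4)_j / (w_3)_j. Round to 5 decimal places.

w1 = Cv₀ = (9, 6)
w2 = Cw1 = (75, 51)
w3 = Cw2 = (627, 426)
w4 = Cw3 = (5241, 3561)
Ratio at component: 5241 / 627 = 8.35885

8.35885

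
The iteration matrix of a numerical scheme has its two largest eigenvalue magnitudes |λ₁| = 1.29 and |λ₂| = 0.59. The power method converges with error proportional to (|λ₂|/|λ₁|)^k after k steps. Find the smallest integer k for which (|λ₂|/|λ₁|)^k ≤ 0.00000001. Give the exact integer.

|λ₂/λ₁| = 0.59/1.29 = 0.45736
Need k ≥ ln(0.00000001) / ln(0.45736) = -18.4207 / -0.7823 ≈ 23.548
Smallest integer k satisfying the bound: 24

24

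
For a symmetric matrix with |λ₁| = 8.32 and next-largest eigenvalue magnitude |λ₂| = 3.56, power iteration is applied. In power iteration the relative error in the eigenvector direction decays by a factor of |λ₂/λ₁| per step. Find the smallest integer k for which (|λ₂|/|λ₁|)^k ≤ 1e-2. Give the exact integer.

|λ₂/λ₁| = 3.56/8.32 = 0.42788
Need k ≥ ln(1e-2) / ln(0.42788) = -4.6052 / -0.8489 ≈ 5.425
Smallest integer k satisfying the bound: 6

6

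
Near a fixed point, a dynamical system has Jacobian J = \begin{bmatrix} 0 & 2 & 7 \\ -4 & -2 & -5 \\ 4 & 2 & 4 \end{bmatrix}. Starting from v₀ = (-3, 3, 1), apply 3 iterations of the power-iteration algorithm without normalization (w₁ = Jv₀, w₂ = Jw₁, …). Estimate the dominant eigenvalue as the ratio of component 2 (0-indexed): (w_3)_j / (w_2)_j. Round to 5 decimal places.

1.04348

w1 = Jv₀ = (0·(-3) + 2·3 + 7·1; (-4)·(-3) + (-2)·3 + (-5)·1; 4·(-3) + 2·3 + 4·1) = (13, 1, -2)
w2 = Jw1 = (0·13 + 2·1 + 7·(-2); (-4)·13 + (-2)·1 + (-5)·(-2); 4·13 + 2·1 + 4·(-2)) = (-12, -44, 46)
w3 = Jw2 = (234, -94, 48)
Ratio at component: 48 / 46 = 1.04348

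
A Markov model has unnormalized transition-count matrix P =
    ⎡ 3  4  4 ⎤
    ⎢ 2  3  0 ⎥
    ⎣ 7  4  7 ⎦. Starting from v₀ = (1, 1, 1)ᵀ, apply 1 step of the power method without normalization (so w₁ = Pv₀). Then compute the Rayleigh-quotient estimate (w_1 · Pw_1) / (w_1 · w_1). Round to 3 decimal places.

11.860

w1 = Pv₀ = (3·1 + 4·1 + 4·1; 2·1 + 3·1 + 0·1; 7·1 + 4·1 + 7·1) = (11, 5, 18)
Pw1 = (125, 37, 223)
w1·Pw1 = 11·125 + 5·37 + 18·223 = 5574; w1·w1 = 11·11 + 5·5 + 18·18 = 470
λ ≈ 5574/470 = 11.860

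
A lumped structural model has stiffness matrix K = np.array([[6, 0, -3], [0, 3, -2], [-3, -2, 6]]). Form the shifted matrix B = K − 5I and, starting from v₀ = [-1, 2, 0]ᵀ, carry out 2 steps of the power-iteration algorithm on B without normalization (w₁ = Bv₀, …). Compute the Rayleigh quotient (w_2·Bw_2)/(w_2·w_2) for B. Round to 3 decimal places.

-3.020

B = K − 5I has rows (1, 0, -3); (0, -2, -2); (-3, -2, 1)
w1 = Bv₀ = (1·(-1) + 0·2 + (-3)·0; 0·(-1) + (-2)·2 + (-2)·0; (-3)·(-1) + (-2)·2 + 1·0) = (-1, -4, -1)
w2 = Bw1 = (1·(-1) + 0·(-4) + (-3)·(-1); 0·(-1) + (-2)·(-4) + (-2)·(-1); (-3)·(-1) + (-2)·(-4) + 1·(-1)) = (2, 10, 10)
Bw2 = (-28, -40, -16)
w2·Bw2 = -616; w2·w2 = 204; μ ≈ -616/204 = -3.020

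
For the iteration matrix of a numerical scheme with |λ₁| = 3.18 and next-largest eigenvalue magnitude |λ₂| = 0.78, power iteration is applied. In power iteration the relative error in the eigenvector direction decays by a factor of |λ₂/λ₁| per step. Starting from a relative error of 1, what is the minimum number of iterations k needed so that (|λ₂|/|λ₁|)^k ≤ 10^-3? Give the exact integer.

5

|λ₂/λ₁| = 0.78/3.18 = 0.24528
Need k ≥ ln(10^-3) / ln(0.24528) = -6.9078 / -1.4053 ≈ 4.915
Smallest integer k satisfying the bound: 5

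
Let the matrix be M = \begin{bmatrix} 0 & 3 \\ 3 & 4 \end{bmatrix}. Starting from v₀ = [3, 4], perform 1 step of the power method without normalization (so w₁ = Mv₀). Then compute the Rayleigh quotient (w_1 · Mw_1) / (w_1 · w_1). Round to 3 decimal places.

w1 = Mv₀ = (0·3 + 3·4; 3·3 + 4·4) = (12, 25)
Mw1 = (75, 136)
w1·Mw1 = 12·75 + 25·136 = 4300; w1·w1 = 12·12 + 25·25 = 769
λ ≈ 4300/769 = 5.592

λ ≈ 5.592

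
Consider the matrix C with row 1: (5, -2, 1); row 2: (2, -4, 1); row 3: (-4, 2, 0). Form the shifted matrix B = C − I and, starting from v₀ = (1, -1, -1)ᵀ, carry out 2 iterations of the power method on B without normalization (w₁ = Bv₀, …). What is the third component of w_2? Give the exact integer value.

B = C − I has rows (4, -2, 1); (2, -5, 1); (-4, 2, -1)
w1 = Bv₀ = (5, 6, -5)
w2 = Bw1 = (3, -25, -3)
Requested component of w2: -3

-3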